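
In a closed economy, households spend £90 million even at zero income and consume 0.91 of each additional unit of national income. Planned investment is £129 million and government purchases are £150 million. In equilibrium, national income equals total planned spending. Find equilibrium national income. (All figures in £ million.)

Y = C + I + G = 90 + 0.91Y + 129 + 150
Y − 0.91Y = 369
0.09Y = 369, so Y = 369/0.09 = 4100

Y = 4100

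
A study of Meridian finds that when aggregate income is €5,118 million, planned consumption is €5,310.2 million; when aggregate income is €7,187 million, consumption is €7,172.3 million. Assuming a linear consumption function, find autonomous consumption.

a = 704

MPC = ΔC/ΔY = (7172.3 − 5310.2)/(7187 − 5118) = 1862.1/2069 = 0.9
a = C − MPC·Y = 5310.2 − 0.9(5118) = 5310.2 − 4606.2 = 704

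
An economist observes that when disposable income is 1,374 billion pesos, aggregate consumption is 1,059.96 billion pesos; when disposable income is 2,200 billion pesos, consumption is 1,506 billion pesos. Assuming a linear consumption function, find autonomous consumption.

MPC = ΔC/ΔY = (1506 − 1059.96)/(2200 − 1374) = 446.04/826 = 0.54
a = C − MPC·Y = 1059.96 − 0.54(1374) = 1059.96 − 741.96 = 318

a = 318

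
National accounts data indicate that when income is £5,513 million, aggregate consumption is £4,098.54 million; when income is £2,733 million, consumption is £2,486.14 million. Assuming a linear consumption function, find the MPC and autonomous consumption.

MPC = ΔC/ΔY = (4098.54 − 2486.14)/(5513 − 2733) = 1612.4/2780 = 0.58
a = C − MPC·Y = 2486.14 − 0.58(2733) = 2486.14 − 1585.14 = 901

MPC = 0.58; a = 901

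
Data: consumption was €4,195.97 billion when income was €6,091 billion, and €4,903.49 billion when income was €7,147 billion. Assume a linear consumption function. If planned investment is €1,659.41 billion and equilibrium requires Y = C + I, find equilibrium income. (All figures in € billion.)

Y = 5377

MPC = (4903.49 − 4195.97)/(7147 − 6091) = 707.52/1056 = 0.67
a = 4195.97 − 0.67(6091) = 115
Equilibrium: Y = 115 + 0.67Y + 1659.41
0.33Y = 1774.41, so Y = 1774.41/0.33 = 5377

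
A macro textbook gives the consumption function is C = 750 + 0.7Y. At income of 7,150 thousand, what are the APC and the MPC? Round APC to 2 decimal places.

APC = 0.80; MPC = 0.7

MPC = 0.7 (the slope of the consumption function)
C = 750 + 0.7(7150) = 5755, so APC = 5755/7150 = 0.80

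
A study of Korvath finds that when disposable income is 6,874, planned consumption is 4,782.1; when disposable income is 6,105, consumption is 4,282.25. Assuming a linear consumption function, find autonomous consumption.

MPC = ΔC/ΔY = (4782.1 − 4282.25)/(6874 − 6105) = 499.85/769 = 0.65
a = C − MPC·Y = 4282.25 − 0.65(6105) = 4282.25 − 3968.25 = 314

a = 314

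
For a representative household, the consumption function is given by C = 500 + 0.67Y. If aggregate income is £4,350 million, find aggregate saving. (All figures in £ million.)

S = 935.5

C = 500 + 0.67(4350) = 500 + 2914.5 = 3414.5
S = Y − C = 4350 − 3414.5 = 935.5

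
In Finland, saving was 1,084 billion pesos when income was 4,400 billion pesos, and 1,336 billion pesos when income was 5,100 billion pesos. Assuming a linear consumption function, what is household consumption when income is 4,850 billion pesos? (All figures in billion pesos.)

MPS = ΔS/ΔY = (1336 − 1084)/(5100 − 4400) = 252/700 = 0.36
MPC = 1 − MPS = 0.64
Autonomous saving = 1084 − 0.36(4400) = -500, so a = 500
C = 500 + 0.64(4850) = 500 + 3104 = 3604

C = 3604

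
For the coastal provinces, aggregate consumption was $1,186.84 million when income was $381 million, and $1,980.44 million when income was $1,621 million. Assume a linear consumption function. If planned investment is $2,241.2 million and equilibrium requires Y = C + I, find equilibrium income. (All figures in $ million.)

MPC = (1980.44 − 1186.84)/(1621 − 381) = 793.6/1240 = 0.64
a = 1186.84 − 0.64(381) = 943
Equilibrium: Y = 943 + 0.64Y + 2241.2
0.36Y = 3184.2, so Y = 3184.2/0.36 = 8845

Y = 8845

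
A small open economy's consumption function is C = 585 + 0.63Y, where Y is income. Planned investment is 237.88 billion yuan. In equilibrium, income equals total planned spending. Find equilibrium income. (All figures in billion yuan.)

Y = 2224

Y = C + I = 585 + 0.63Y + 237.88
Y − 0.63Y = 822.88
0.37Y = 822.88, so Y = 822.88/0.37 = 2224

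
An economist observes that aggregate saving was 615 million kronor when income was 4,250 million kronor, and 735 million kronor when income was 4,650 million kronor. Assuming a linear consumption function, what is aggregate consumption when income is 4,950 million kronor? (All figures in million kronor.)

MPS = ΔS/ΔY = (735 − 615)/(4650 − 4250) = 120/400 = 0.3
MPC = 1 − MPS = 0.7
Autonomous saving = 615 − 0.3(4250) = -660, so a = 660
C = 660 + 0.7(4950) = 660 + 3465 = 4125

C = 4125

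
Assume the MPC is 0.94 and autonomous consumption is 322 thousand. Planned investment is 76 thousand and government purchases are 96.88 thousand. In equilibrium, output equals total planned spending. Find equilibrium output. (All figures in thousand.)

Y = 8248

Y = C + I + G = 322 + 0.94Y + 76 + 96.88
Y − 0.94Y = 494.88
0.06Y = 494.88, so Y = 494.88/0.06 = 8248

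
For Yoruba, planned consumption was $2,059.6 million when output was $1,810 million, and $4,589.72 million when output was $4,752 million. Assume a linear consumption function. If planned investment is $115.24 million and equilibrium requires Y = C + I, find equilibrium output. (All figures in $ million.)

Y = 4416

MPC = (4589.72 − 2059.6)/(4752 − 1810) = 2530.12/2942 = 0.86
a = 2059.6 − 0.86(1810) = 503
Equilibrium: Y = 503 + 0.86Y + 115.24
0.14Y = 618.24, so Y = 618.24/0.14 = 4416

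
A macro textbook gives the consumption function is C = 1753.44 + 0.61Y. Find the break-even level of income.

At break-even, C = Y: 1753.44 + 0.61Y = Y
0.39Y = 1753.44, so Y = 1753.44/0.39 = 4496

Y = 4496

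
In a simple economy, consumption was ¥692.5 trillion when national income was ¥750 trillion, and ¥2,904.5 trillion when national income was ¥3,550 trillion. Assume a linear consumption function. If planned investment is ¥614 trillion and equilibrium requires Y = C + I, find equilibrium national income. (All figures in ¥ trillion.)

Y = 3400

MPC = (2904.5 − 692.5)/(3550 − 750) = 2212/2800 = 0.79
a = 692.5 − 0.79(750) = 100
Equilibrium: Y = 100 + 0.79Y + 614
0.21Y = 714, so Y = 714/0.21 = 3400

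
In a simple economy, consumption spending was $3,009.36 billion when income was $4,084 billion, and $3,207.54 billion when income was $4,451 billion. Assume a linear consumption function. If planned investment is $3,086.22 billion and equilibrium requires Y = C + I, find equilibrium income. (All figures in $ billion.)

MPC = (3207.54 − 3009.36)/(4451 − 4084) = 198.18/367 = 0.54
a = 3009.36 − 0.54(4084) = 804
Equilibrium: Y = 804 + 0.54Y + 3086.22
0.46Y = 3890.22, so Y = 3890.22/0.46 = 8457

Y = 8457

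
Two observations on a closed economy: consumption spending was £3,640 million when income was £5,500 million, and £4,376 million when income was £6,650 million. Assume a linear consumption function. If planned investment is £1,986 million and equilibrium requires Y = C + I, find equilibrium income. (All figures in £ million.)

Y = 5850

MPC = (4376 − 3640)/(6650 − 5500) = 736/1150 = 0.64
a = 3640 − 0.64(5500) = 120
Equilibrium: Y = 120 + 0.64Y + 1986
0.36Y = 2106, so Y = 2106/0.36 = 5850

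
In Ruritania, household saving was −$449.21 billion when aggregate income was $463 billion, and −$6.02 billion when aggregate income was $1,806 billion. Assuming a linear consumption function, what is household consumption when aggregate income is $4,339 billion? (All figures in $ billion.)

C = 3509.13

MPS = ΔS/ΔY = (-6.02 − (-449.21))/(1806 − 463) = 443.19/1343 = 0.33
MPC = 1 − MPS = 0.67
Autonomous saving = -449.21 − 0.33(463) = -602, so a = 602
C = 602 + 0.67(4339) = 602 + 2907.13 = 3509.13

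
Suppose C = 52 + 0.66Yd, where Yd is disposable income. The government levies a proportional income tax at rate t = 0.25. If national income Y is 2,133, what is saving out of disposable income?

S = 491.915

Yd = (1 − 0.25)(2133) = 0.75(2133) = 1599.75
C = 52 + 0.66(1599.75) = 52 + 1055.835 = 1107.835
S = Yd − C = 1599.75 − 1107.835 = 491.915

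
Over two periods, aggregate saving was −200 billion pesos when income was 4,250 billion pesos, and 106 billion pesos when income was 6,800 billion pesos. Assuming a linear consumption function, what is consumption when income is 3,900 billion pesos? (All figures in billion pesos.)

MPS = ΔS/ΔY = (106 − (-200))/(6800 − 4250) = 306/2550 = 0.12
MPC = 1 − MPS = 0.88
Autonomous saving = -200 − 0.12(4250) = -710, so a = 710
C = 710 + 0.88(3900) = 710 + 3432 = 4142

C = 4142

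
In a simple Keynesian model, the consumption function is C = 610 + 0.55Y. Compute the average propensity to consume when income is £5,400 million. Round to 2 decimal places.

C = 610 + 0.55(5400) = 3580
APC = C/Y = 3580/5400 = 0.66

APC = 0.66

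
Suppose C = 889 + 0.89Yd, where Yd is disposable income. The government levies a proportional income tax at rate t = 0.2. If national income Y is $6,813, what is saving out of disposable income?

S = -289.456

Yd = (1 − 0.2)(6813) = 0.8(6813) = 5450.4
C = 889 + 0.89(5450.4) = 889 + 4850.856 = 5739.856
S = Yd − C = 5450.4 − 5739.856 = -289.456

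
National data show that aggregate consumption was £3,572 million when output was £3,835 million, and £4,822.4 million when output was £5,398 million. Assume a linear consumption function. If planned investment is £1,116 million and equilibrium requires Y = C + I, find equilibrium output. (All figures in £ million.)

Y = 8100

MPC = (4822.4 − 3572)/(5398 − 3835) = 1250.4/1563 = 0.8
a = 3572 − 0.8(3835) = 504
Equilibrium: Y = 504 + 0.8Y + 1116
0.2Y = 1620, so Y = 1620/0.2 = 8100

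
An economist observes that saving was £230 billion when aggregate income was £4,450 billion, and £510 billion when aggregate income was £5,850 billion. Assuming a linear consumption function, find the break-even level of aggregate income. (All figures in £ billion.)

MPS = ΔS/ΔY = (510 − 230)/(5850 − 4450) = 280/1400 = 0.2
MPC = 1 − MPS = 0.8
From S(4450) = 230: −a + 0.2(4450) = 230, so a = 890 − 230 = 660
Break-even (S = 0): Y = a/MPS = 660/0.2 = 3300

Y = 3300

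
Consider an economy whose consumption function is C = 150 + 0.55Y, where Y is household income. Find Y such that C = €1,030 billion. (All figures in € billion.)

Y = 1600

150 + 0.55Y = 1030
0.55Y = 880, so Y = 880/0.55 = 1600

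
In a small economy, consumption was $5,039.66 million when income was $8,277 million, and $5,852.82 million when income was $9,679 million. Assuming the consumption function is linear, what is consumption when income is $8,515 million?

C = 5177.7

MPC = (5852.82 − 5039.66)/(9679 − 8277) = 813.16/1402 = 0.58
a = 5039.66 − 0.58(8277) = 5039.66 − 4800.66 = 239
C = 239 + 0.58(8515) = 239 + 4938.7 = 5177.7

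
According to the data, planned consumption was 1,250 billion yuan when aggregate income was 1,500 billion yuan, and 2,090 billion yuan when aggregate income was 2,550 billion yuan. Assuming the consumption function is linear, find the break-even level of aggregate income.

Y = 250

MPC = (2090 − 1250)/(2550 − 1500) = 840/1050 = 0.8
a = 1250 − 0.8(1500) = 1250 − 1200 = 50
Break-even: Y = a/(1−MPC) = 50/0.2 = 250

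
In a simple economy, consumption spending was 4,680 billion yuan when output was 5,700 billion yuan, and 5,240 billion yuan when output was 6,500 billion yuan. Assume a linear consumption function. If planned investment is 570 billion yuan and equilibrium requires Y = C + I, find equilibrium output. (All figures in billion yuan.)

MPC = (5240 − 4680)/(6500 − 5700) = 560/800 = 0.7
a = 4680 − 0.7(5700) = 690
Equilibrium: Y = 690 + 0.7Y + 570
0.3Y = 1260, so Y = 1260/0.3 = 4200

Y = 4200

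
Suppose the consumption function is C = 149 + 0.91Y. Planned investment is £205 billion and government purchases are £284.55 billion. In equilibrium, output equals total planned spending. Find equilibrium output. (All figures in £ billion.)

Y = C + I + G = 149 + 0.91Y + 205 + 284.55
Y − 0.91Y = 638.55
0.09Y = 638.55, so Y = 638.55/0.09 = 7095

Y = 7095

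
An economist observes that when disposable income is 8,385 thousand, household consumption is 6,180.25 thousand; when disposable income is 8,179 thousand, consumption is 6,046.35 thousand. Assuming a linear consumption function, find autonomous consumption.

a = 730

MPC = ΔC/ΔY = (6180.25 − 6046.35)/(8385 − 8179) = 133.9/206 = 0.65
a = C − MPC·Y = 6046.35 − 0.65(8179) = 6046.35 − 5316.35 = 730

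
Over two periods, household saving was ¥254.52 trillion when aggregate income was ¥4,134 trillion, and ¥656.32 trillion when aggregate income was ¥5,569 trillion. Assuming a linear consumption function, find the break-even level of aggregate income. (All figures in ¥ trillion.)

Y = 3225

MPS = ΔS/ΔY = (656.32 − 254.52)/(5569 − 4134) = 401.8/1435 = 0.28
MPC = 1 − MPS = 0.72
From S(4134) = 254.52: −a + 0.28(4134) = 254.52, so a = 1157.52 − 254.52 = 903
Break-even (S = 0): Y = a/MPS = 903/0.28 = 3225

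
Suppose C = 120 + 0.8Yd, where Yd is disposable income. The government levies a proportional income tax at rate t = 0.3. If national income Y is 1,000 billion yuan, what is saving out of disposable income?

Yd = (1 − 0.3)(1000) = 0.7(1000) = 700
C = 120 + 0.8(700) = 120 + 560 = 680
S = Yd − C = 700 − 680 = 20

S = 20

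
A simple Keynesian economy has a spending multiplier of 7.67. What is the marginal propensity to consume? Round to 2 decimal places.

k = 1/(1 − MPC), so 1 − MPC = 1/k = 1/7.67 = 0.1304
MPC = 1 − 0.1304 = 0.87

MPC = 0.87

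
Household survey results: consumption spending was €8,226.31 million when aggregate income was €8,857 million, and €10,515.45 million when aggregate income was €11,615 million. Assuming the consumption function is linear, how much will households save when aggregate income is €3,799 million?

MPC = (10515.45 − 8226.31)/(11615 − 8857) = 2289.14/2758 = 0.83
a = 8226.31 − 0.83(8857) = 8226.31 − 7351.31 = 875
C = 875 + 0.83(3799) = 4028.17
S = 3799 − 4028.17 = -229.17

S = -229.17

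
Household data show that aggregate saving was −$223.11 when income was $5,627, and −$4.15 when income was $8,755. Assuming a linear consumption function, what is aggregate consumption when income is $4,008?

MPS = ΔS/ΔY = (-4.15 − (-223.11))/(8755 − 5627) = 218.96/3128 = 0.07
MPC = 1 − MPS = 0.93
Autonomous saving = -223.11 − 0.07(5627) = -617, so a = 617
C = 617 + 0.93(4008) = 617 + 3727.44 = 4344.44

C = 4344.44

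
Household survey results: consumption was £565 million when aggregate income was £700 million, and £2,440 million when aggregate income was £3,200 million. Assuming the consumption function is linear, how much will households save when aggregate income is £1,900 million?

S = 435

MPC = (2440 − 565)/(3200 − 700) = 1875/2500 = 0.75
a = 565 − 0.75(700) = 565 − 525 = 40
C = 40 + 0.75(1900) = 1465
S = 1900 − 1465 = 435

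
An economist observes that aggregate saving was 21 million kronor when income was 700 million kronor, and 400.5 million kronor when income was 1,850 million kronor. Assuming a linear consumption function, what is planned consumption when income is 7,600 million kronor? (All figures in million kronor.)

MPS = ΔS/ΔY = (400.5 − 21)/(1850 − 700) = 379.5/1150 = 0.33
MPC = 1 − MPS = 0.67
Autonomous saving = 21 − 0.33(700) = -210, so a = 210
C = 210 + 0.67(7600) = 210 + 5092 = 5302

C = 5302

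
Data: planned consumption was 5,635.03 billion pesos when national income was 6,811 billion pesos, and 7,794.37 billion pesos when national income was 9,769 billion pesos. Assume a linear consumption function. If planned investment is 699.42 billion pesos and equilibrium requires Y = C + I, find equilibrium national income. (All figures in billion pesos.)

MPC = (7794.37 − 5635.03)/(9769 − 6811) = 2159.34/2958 = 0.73
a = 5635.03 − 0.73(6811) = 663
Equilibrium: Y = 663 + 0.73Y + 699.42
0.27Y = 1362.42, so Y = 1362.42/0.27 = 5046

Y = 5046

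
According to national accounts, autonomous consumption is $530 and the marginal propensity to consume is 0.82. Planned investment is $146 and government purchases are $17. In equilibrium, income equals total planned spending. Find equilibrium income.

Y = 3850

Y = C + I + G = 530 + 0.82Y + 146 + 17
Y − 0.82Y = 693
0.18Y = 693, so Y = 693/0.18 = 3850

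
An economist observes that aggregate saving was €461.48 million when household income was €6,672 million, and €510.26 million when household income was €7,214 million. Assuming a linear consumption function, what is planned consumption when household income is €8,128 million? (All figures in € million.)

MPS = ΔS/ΔY = (510.26 − 461.48)/(7214 − 6672) = 48.78/542 = 0.09
MPC = 1 − MPS = 0.91
Autonomous saving = 461.48 − 0.09(6672) = -139, so a = 139
C = 139 + 0.91(8128) = 139 + 7396.48 = 7535.48

C = 7535.48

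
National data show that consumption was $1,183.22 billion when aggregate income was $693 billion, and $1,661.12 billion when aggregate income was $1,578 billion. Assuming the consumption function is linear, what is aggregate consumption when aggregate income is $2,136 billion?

C = 1962.44

MPC = (1661.12 − 1183.22)/(1578 − 693) = 477.9/885 = 0.54
a = 1183.22 − 0.54(693) = 1183.22 − 374.22 = 809
C = 809 + 0.54(2136) = 809 + 1153.44 = 1962.44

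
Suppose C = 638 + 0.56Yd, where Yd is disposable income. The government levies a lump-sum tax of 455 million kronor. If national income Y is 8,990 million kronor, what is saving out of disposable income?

S = 3117.4

Yd = Y − T = 8990 − 455 = 8535
C = 638 + 0.56(8535) = 638 + 4779.6 = 5417.6
S = Yd − C = 8535 − 5417.6 = 3117.4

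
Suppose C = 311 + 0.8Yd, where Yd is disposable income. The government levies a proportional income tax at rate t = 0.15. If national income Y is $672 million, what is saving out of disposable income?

Yd = (1 − 0.15)(672) = 0.85(672) = 571.2
C = 311 + 0.8(571.2) = 311 + 456.96 = 767.96
S = Yd − C = 571.2 − 767.96 = -196.76

S = -196.76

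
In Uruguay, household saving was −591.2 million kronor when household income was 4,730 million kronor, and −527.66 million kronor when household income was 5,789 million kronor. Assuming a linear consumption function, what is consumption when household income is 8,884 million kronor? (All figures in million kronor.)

MPS = ΔS/ΔY = (-527.66 − (-591.2))/(5789 − 4730) = 63.54/1059 = 0.06
MPC = 1 − MPS = 0.94
Autonomous saving = -591.2 − 0.06(4730) = -875, so a = 875
C = 875 + 0.94(8884) = 875 + 8350.96 = 9225.96

C = 9225.96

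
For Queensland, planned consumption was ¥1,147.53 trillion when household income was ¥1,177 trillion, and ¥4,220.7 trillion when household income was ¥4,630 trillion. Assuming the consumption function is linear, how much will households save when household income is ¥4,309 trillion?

MPC = (4220.7 − 1147.53)/(4630 − 1177) = 3073.17/3453 = 0.89
a = 1147.53 − 0.89(1177) = 1147.53 − 1047.53 = 100
C = 100 + 0.89(4309) = 3935.01
S = 4309 − 3935.01 = 373.99

S = 373.99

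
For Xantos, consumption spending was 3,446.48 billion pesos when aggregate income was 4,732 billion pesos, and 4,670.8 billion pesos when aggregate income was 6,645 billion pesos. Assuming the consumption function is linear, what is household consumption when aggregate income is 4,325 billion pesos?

MPC = (4670.8 − 3446.48)/(6645 − 4732) = 1224.32/1913 = 0.64
a = 3446.48 − 0.64(4732) = 3446.48 − 3028.48 = 418
C = 418 + 0.64(4325) = 418 + 2768 = 3186

C = 3186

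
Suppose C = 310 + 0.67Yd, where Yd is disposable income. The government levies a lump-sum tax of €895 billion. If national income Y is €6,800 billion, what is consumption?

Yd = Y − T = 6800 − 895 = 5905
C = 310 + 0.67(5905) = 310 + 3956.35 = 4266.35

C = 4266.35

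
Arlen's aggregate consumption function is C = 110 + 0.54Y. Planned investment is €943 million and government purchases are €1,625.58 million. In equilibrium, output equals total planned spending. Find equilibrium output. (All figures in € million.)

Y = C + I + G = 110 + 0.54Y + 943 + 1625.58
Y − 0.54Y = 2678.58
0.46Y = 2678.58, so Y = 2678.58/0.46 = 5823

Y = 5823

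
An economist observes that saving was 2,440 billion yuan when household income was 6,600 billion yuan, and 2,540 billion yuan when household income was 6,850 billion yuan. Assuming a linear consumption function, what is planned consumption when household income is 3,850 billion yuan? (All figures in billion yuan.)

MPS = ΔS/ΔY = (2540 − 2440)/(6850 − 6600) = 100/250 = 0.4
MPC = 1 − MPS = 0.6
Autonomous saving = 2440 − 0.4(6600) = -200, so a = 200
C = 200 + 0.6(3850) = 200 + 2310 = 2510

C = 2510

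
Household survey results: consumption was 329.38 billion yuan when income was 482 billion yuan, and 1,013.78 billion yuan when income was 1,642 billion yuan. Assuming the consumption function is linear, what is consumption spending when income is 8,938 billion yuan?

MPC = (1013.78 − 329.38)/(1642 − 482) = 684.4/1160 = 0.59
a = 329.38 − 0.59(482) = 329.38 − 284.38 = 45
C = 45 + 0.59(8938) = 45 + 5273.42 = 5318.42

C = 5318.42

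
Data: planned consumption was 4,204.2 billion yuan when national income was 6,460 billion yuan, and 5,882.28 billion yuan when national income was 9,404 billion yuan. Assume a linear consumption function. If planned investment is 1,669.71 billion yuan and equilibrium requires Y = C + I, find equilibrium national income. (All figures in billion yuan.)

MPC = (5882.28 − 4204.2)/(9404 − 6460) = 1678.08/2944 = 0.57
a = 4204.2 − 0.57(6460) = 522
Equilibrium: Y = 522 + 0.57Y + 1669.71
0.43Y = 2191.71, so Y = 2191.71/0.43 = 5097

Y = 5097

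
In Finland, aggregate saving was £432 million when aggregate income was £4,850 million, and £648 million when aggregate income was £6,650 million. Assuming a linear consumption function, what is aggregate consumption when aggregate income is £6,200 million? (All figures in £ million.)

MPS = ΔS/ΔY = (648 − 432)/(6650 − 4850) = 216/1800 = 0.12
MPC = 1 − MPS = 0.88
Autonomous saving = 432 − 0.12(4850) = -150, so a = 150
C = 150 + 0.88(6200) = 150 + 5456 = 5606

C = 5606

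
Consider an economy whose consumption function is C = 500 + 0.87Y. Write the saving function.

S = -500 + 0.13Y

S = Y − C = Y − (500 + 0.87Y) = -500 + (1 − 0.87)Y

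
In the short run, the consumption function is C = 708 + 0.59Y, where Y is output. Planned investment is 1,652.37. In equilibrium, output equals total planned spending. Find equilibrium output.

Y = 5757

Y = C + I = 708 + 0.59Y + 1652.37
Y − 0.59Y = 2360.37
0.41Y = 2360.37, so Y = 2360.37/0.41 = 5757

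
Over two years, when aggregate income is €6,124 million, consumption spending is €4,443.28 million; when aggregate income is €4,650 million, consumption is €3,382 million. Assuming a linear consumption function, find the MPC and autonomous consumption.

MPC = 0.72; a = 34

MPC = ΔC/ΔY = (4443.28 − 3382)/(6124 − 4650) = 1061.28/1474 = 0.72
a = C − MPC·Y = 3382 − 0.72(4650) = 3382 − 3348 = 34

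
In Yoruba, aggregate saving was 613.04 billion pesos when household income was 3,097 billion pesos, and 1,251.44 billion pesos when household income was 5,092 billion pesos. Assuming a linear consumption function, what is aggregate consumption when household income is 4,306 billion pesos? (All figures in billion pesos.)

MPS = ΔS/ΔY = (1251.44 − 613.04)/(5092 − 3097) = 638.4/1995 = 0.32
MPC = 1 − MPS = 0.68
Autonomous saving = 613.04 − 0.32(3097) = -378, so a = 378
C = 378 + 0.68(4306) = 378 + 2928.08 = 3306.08

C = 3306.08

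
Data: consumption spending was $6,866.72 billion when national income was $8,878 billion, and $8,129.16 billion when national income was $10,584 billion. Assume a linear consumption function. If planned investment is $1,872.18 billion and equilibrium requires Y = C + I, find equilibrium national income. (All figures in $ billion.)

MPC = (8129.16 − 6866.72)/(10584 − 8878) = 1262.44/1706 = 0.74
a = 6866.72 − 0.74(8878) = 297
Equilibrium: Y = 297 + 0.74Y + 1872.18
0.26Y = 2169.18, so Y = 2169.18/0.26 = 8343

Y = 8343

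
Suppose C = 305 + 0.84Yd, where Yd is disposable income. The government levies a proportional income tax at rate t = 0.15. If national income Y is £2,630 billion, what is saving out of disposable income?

S = 52.68

Yd = (1 − 0.15)(2630) = 0.85(2630) = 2235.5
C = 305 + 0.84(2235.5) = 305 + 1877.82 = 2182.82
S = Yd − C = 2235.5 − 2182.82 = 52.68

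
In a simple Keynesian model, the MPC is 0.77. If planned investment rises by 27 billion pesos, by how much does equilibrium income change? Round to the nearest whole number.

ΔY ≈ 117

The multiplier is 1/(1 − MPC) = 1/0.23.
ΔY = 27/0.23 = 117.39 ≈ 117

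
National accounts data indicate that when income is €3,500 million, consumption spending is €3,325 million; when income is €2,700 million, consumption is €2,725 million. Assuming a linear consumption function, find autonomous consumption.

a = 700

MPC = ΔC/ΔY = (3325 − 2725)/(3500 − 2700) = 600/800 = 0.75
a = C − MPC·Y = 2725 − 0.75(2700) = 2725 − 2025 = 700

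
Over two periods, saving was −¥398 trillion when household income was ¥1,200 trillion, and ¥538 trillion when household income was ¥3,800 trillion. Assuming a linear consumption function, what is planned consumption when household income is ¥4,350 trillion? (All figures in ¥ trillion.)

C = 3614

MPS = ΔS/ΔY = (538 − (-398))/(3800 − 1200) = 936/2600 = 0.36
MPC = 1 − MPS = 0.64
Autonomous saving = -398 − 0.36(1200) = -830, so a = 830
C = 830 + 0.64(4350) = 830 + 2784 = 3614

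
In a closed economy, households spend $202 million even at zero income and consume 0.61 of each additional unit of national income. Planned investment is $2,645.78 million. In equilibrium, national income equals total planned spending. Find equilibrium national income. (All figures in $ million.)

Y = C + I = 202 + 0.61Y + 2645.78
Y − 0.61Y = 2847.78
0.39Y = 2847.78, so Y = 2847.78/0.39 = 7302

Y = 7302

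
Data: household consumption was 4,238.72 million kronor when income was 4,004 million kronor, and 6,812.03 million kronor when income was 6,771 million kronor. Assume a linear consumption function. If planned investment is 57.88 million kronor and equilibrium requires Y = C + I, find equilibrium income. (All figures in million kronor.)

MPC = (6812.03 − 4238.72)/(6771 − 4004) = 2573.31/2767 = 0.93
a = 4238.72 − 0.93(4004) = 515
Equilibrium: Y = 515 + 0.93Y + 57.88
0.07Y = 572.88, so Y = 572.88/0.07 = 8184

Y = 8184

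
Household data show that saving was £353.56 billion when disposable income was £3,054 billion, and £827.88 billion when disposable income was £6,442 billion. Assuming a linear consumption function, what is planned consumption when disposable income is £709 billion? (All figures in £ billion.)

MPS = ΔS/ΔY = (827.88 − 353.56)/(6442 − 3054) = 474.32/3388 = 0.14
MPC = 1 − MPS = 0.86
Autonomous saving = 353.56 − 0.14(3054) = -74, so a = 74
C = 74 + 0.86(709) = 74 + 609.74 = 683.74

C = 683.74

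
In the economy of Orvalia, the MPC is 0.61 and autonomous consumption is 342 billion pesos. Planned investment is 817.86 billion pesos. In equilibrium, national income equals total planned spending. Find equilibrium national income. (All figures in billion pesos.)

Y = C + I = 342 + 0.61Y + 817.86
Y − 0.61Y = 1159.86
0.39Y = 1159.86, so Y = 1159.86/0.39 = 2974

Y = 2974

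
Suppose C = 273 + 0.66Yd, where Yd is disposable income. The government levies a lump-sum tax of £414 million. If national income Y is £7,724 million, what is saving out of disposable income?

Yd = Y − T = 7724 − 414 = 7310
C = 273 + 0.66(7310) = 273 + 4824.6 = 5097.6
S = Yd − C = 7310 − 5097.6 = 2212.4

S = 2212.4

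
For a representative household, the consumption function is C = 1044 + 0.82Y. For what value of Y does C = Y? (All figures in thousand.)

At break-even, C = Y: 1044 + 0.82Y = Y
0.18Y = 1044, so Y = 1044/0.18 = 5800

Y = 5800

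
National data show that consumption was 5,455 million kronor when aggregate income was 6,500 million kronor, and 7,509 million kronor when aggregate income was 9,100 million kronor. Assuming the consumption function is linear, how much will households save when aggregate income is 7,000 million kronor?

MPC = (7509 − 5455)/(9100 − 6500) = 2054/2600 = 0.79
a = 5455 − 0.79(6500) = 5455 − 5135 = 320
C = 320 + 0.79(7000) = 5850
S = 7000 − 5850 = 1150

S = 1150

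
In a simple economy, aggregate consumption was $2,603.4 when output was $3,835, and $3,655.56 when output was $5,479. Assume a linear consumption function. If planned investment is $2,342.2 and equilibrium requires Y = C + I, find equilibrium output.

Y = 6920

MPC = (3655.56 − 2603.4)/(5479 − 3835) = 1052.16/1644 = 0.64
a = 2603.4 − 0.64(3835) = 149
Equilibrium: Y = 149 + 0.64Y + 2342.2
0.36Y = 2491.2, so Y = 2491.2/0.36 = 6920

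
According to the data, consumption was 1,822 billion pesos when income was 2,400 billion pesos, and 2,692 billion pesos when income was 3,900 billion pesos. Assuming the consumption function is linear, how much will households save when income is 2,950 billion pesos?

S = 809

MPC = (2692 − 1822)/(3900 − 2400) = 870/1500 = 0.58
a = 1822 − 0.58(2400) = 1822 − 1392 = 430
C = 430 + 0.58(2950) = 2141
S = 2950 − 2141 = 809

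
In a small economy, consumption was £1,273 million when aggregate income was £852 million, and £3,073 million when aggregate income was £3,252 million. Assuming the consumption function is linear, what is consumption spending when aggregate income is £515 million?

C = 1020.25

MPC = (3073 − 1273)/(3252 − 852) = 1800/2400 = 0.75
a = 1273 − 0.75(852) = 1273 − 639 = 634
C = 634 + 0.75(515) = 634 + 386.25 = 1020.25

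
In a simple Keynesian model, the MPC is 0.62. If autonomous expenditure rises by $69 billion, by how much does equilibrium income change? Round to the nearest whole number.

ΔY ≈ 182

The multiplier is 1/(1 − MPC) = 1/0.38.
ΔY = 69/0.38 = 181.58 ≈ 182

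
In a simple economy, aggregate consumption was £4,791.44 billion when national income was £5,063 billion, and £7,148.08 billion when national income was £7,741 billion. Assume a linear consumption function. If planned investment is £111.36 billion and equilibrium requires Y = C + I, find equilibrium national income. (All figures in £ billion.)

MPC = (7148.08 − 4791.44)/(7741 − 5063) = 2356.64/2678 = 0.88
a = 4791.44 − 0.88(5063) = 336
Equilibrium: Y = 336 + 0.88Y + 111.36
0.12Y = 447.36, so Y = 447.36/0.12 = 3728

Y = 3728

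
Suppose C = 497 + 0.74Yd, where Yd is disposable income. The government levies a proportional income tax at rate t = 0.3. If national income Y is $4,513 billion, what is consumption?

C = 2834.734

Yd = (1 − 0.3)(4513) = 0.7(4513) = 3159.1
C = 497 + 0.74(3159.1) = 497 + 2337.734 = 2834.734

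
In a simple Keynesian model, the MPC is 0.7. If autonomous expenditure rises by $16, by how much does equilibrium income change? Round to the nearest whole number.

ΔY ≈ 53

The multiplier is 1/(1 − MPC) = 1/0.3.
ΔY = 16/0.3 = 53.33 ≈ 53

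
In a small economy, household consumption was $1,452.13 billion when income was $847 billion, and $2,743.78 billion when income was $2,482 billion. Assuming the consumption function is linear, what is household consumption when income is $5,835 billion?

C = 5392.65

MPC = (2743.78 − 1452.13)/(2482 − 847) = 1291.65/1635 = 0.79
a = 1452.13 − 0.79(847) = 1452.13 − 669.13 = 783
C = 783 + 0.79(5835) = 783 + 4609.65 = 5392.65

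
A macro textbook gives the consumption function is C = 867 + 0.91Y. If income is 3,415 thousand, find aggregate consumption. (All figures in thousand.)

C = 867 + 0.91(3415) = 867 + 3107.65 = 3974.65

C = 3974.65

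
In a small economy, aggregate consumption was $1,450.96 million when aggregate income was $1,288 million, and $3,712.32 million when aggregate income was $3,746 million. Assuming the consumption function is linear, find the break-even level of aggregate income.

MPC = (3712.32 − 1450.96)/(3746 − 1288) = 2261.36/2458 = 0.92
a = 1450.96 − 0.92(1288) = 1450.96 − 1184.96 = 266
Break-even: Y = a/(1−MPC) = 266/0.08 = 3325

Y = 3325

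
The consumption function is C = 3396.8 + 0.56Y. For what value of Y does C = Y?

At break-even, C = Y: 3396.8 + 0.56Y = Y
0.44Y = 3396.8, so Y = 3396.8/0.44 = 7720

Y = 7720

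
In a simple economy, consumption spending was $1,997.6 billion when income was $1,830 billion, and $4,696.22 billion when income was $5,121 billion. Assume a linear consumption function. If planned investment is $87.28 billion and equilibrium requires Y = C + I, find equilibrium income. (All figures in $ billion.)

MPC = (4696.22 − 1997.6)/(5121 − 1830) = 2698.62/3291 = 0.82
a = 1997.6 − 0.82(1830) = 497
Equilibrium: Y = 497 + 0.82Y + 87.28
0.18Y = 584.28, so Y = 584.28/0.18 = 3246

Y = 3246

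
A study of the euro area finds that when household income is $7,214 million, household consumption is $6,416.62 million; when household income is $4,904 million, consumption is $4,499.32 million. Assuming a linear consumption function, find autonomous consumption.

MPC = ΔC/ΔY = (6416.62 − 4499.32)/(7214 − 4904) = 1917.3/2310 = 0.83
a = C − MPC·Y = 4499.32 − 0.83(4904) = 4499.32 − 4070.32 = 429

a = 429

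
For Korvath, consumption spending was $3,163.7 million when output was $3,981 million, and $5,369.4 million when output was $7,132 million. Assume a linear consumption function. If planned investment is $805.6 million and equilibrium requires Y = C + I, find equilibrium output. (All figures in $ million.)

MPC = (5369.4 − 3163.7)/(7132 − 3981) = 2205.7/3151 = 0.7
a = 3163.7 − 0.7(3981) = 377
Equilibrium: Y = 377 + 0.7Y + 805.6
0.3Y = 1182.6, so Y = 1182.6/0.3 = 3942

Y = 3942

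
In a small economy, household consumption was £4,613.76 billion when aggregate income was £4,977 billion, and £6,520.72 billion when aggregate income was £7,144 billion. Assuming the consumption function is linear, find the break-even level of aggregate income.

MPC = (6520.72 − 4613.76)/(7144 − 4977) = 1906.96/2167 = 0.88
a = 4613.76 − 0.88(4977) = 4613.76 − 4379.76 = 234
Break-even: Y = a/(1−MPC) = 234/0.12 = 1950

Y = 1950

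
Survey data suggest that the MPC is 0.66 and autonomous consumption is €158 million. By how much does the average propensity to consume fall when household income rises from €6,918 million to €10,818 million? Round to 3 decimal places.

At Y = 6918: C = 158 + 0.66(6918) = 4723.88, APC = 4723.88/6918 = 0.6828
At Y = 10818: C = 7297.88, APC = 7297.88/10818 = 0.6746
Fall in APC = 0.6828 − 0.6746 = 0.0082 ≈ 0.008

ΔAPC = 0.008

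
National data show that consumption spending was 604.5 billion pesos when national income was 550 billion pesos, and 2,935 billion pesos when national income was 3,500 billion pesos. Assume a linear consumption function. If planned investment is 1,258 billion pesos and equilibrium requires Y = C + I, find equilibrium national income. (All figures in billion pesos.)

Y = 6800

MPC = (2935 − 604.5)/(3500 − 550) = 2330.5/2950 = 0.79
a = 604.5 − 0.79(550) = 170
Equilibrium: Y = 170 + 0.79Y + 1258
0.21Y = 1428, so Y = 1428/0.21 = 6800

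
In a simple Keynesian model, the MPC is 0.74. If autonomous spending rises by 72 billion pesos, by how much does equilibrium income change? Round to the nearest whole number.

The multiplier is 1/(1 − MPC) = 1/0.26.
ΔY = 72/0.26 = 276.92 ≈ 277

ΔY ≈ 277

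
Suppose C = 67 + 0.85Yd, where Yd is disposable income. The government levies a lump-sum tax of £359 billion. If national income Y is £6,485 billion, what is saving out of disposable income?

Yd = Y − T = 6485 − 359 = 6126
C = 67 + 0.85(6126) = 67 + 5207.1 = 5274.1
S = Yd − C = 6126 − 5274.1 = 851.9

S = 851.9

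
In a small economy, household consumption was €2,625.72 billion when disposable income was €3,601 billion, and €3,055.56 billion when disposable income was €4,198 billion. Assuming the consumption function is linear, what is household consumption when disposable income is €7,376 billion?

C = 5343.72

MPC = (3055.56 − 2625.72)/(4198 − 3601) = 429.84/597 = 0.72
a = 2625.72 − 0.72(3601) = 2625.72 − 2592.72 = 33
C = 33 + 0.72(7376) = 33 + 5310.72 = 5343.72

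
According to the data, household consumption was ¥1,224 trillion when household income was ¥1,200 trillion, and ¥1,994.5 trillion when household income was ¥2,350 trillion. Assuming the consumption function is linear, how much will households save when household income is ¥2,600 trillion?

MPC = (1994.5 − 1224)/(2350 − 1200) = 770.5/1150 = 0.67
a = 1224 − 0.67(1200) = 1224 − 804 = 420
C = 420 + 0.67(2600) = 2162
S = 2600 − 2162 = 438

S = 438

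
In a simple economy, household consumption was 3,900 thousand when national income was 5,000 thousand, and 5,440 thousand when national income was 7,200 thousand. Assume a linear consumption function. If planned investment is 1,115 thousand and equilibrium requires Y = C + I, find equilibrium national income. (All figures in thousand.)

MPC = (5440 − 3900)/(7200 − 5000) = 1540/2200 = 0.7
a = 3900 − 0.7(5000) = 400
Equilibrium: Y = 400 + 0.7Y + 1115
0.3Y = 1515, so Y = 1515/0.3 = 5050

Y = 5050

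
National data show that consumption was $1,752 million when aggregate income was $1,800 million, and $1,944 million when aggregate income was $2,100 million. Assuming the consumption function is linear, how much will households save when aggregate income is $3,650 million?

S = 714

MPC = (1944 − 1752)/(2100 − 1800) = 192/300 = 0.64
a = 1752 − 0.64(1800) = 1752 − 1152 = 600
C = 600 + 0.64(3650) = 2936
S = 3650 − 2936 = 714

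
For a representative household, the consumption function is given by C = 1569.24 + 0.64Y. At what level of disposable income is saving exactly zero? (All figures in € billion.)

Y = 4359

At break-even, C = Y: 1569.24 + 0.64Y = Y
0.36Y = 1569.24, so Y = 1569.24/0.36 = 4359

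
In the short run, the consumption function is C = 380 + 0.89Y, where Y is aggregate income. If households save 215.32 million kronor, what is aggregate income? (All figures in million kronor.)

Y = 5412

S = Y − C = -380 + 0.11Y
-380 + 0.11Y = 215.32, so 0.11Y = 595.32 and Y = 5412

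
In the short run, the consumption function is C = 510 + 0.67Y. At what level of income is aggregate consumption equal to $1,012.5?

510 + 0.67Y = 1012.5
0.67Y = 502.5, so Y = 502.5/0.67 = 750

Y = 750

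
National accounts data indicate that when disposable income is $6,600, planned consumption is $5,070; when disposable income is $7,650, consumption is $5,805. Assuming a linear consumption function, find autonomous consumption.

a = 450

MPC = ΔC/ΔY = (5805 − 5070)/(7650 − 6600) = 735/1050 = 0.7
a = C − MPC·Y = 5070 − 0.7(6600) = 5070 − 4620 = 450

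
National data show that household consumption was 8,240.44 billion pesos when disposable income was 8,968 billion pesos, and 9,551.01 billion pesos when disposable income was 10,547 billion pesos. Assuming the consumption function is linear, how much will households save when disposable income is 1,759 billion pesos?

MPC = (9551.01 − 8240.44)/(10547 − 8968) = 1310.57/1579 = 0.83
a = 8240.44 − 0.83(8968) = 8240.44 − 7443.44 = 797
C = 797 + 0.83(1759) = 2256.97
S = 1759 − 2256.97 = -497.97

S = -497.97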